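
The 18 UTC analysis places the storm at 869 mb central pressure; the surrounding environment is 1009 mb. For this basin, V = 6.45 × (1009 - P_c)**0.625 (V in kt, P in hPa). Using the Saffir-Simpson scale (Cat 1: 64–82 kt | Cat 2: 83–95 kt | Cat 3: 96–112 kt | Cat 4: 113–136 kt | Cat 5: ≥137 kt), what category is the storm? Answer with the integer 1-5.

5

ΔP = 1009 − 869 = 140 mb.
V ≈ 6.45 × 140^0.625 = 6.45 × 21.94 ≈ 142 kt.
142 kt falls in the Category 5 band.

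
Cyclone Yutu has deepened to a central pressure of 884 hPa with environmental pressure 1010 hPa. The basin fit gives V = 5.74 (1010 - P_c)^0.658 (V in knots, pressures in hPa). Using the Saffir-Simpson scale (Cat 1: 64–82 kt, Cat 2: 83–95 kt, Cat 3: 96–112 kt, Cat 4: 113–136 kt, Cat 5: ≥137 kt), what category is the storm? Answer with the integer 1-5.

5

ΔP = 1010 − 884 = 126 hPa.
V ≈ 5.74 × 126^0.658 = 5.74 × 24.10 ≈ 138 kt.
138 kt falls in the Category 5 band.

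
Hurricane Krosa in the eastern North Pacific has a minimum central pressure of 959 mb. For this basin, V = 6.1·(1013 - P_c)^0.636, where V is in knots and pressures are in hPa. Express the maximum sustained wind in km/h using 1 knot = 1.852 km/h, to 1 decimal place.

142.8 km/h

ΔP = 1013 − 959 = 54 mb.
V ≈ 6.1 × 54^0.636 = 6.1 × 12.642 ≈ 77.114 kt.
77.114 × 1.852 ≈ 142.81 km/h → 142.8 km/h.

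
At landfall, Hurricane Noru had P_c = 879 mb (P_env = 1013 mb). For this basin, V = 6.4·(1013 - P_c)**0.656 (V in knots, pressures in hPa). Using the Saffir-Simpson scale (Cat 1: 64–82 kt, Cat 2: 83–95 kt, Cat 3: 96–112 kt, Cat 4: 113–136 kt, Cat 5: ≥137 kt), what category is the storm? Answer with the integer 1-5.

5

ΔP = 1013 − 879 = 134 mb.
V ≈ 6.4 × 134^0.656 = 6.4 × 24.85 ≈ 159 kt.
159 kt falls in the Category 5 band.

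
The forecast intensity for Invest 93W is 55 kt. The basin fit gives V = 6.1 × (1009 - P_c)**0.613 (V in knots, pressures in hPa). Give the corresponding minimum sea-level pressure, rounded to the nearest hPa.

973 hPa

ΔP = (V / 6.1)^(1/0.613) = (55/6.1)^1.631.
55/6.1 = 9.016; 9.016^1.631 ≈ 36.14 hPa.
P_c = 1009 − 36.14 = 972.86 ≈ 973 hPa.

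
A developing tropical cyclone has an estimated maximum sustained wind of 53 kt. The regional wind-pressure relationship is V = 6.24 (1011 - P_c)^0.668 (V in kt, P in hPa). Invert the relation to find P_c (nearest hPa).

ΔP = (V / 6.24)^(1/0.668) = (53/6.24)^1.497.
53/6.24 = 8.494; 8.494^1.497 ≈ 24.60 hPa.
P_c = 1011 − 24.60 = 986.40 ≈ 986 hPa.

986 hPa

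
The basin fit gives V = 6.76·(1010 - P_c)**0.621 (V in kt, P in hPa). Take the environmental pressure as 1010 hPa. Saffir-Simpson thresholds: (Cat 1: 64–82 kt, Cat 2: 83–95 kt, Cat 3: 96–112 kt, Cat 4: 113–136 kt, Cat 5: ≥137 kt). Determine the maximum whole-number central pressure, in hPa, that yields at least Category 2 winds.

Category 2 begins at V = 83 kt.
Required ΔP = (83/6.76)^(1/0.621) = 12.278^1.610 ≈ 56.73 hPa.
P_c ≤ 1010 − 56.73 = 953.27, so the highest integer P_c is 953 hPa.

953 hPa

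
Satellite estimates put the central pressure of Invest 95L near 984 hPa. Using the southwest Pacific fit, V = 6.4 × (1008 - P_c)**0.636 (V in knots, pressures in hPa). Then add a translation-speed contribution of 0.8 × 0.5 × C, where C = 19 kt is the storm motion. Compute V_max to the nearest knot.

56 kt

ΔP = 1008 − 984 = 24 hPa.
24^0.636 ≈ 7.548.
V ≈ 6.4 × 7.548 ≈ 48.3 kt.
Translation term: 0.8 × 0.5 × 19 = 7.6 kt.
Corrected V ≈ 55.9 kt → 56 kt.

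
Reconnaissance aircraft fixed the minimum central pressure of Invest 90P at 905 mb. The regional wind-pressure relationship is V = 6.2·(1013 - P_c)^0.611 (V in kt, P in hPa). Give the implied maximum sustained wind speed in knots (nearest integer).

108 kt

ΔP = 1013 − 905 = 108 mb.
108^0.611 ≈ 17.475.
V ≈ 6.2 × 17.475 ≈ 108.3 kt.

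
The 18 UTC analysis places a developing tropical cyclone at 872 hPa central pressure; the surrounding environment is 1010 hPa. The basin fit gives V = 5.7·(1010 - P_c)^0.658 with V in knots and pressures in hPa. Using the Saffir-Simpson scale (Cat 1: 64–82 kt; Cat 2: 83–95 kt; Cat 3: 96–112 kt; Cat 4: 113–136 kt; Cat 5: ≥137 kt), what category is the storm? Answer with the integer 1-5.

ΔP = 1010 − 872 = 138 hPa.
V ≈ 5.7 × 138^0.658 = 5.7 × 25.59 ≈ 146 kt.
146 kt falls in the Category 5 band.

5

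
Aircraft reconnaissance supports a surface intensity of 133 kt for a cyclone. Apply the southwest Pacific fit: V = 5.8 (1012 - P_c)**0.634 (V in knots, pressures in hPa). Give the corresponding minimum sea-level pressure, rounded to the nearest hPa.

872 hPa

ΔP = (V / 5.8)^(1/0.634) = (133/5.8)^1.577.
133/5.8 = 22.931; 22.931^1.577 ≈ 139.89 hPa.
P_c = 1012 − 139.89 = 872.11 ≈ 872 hPa.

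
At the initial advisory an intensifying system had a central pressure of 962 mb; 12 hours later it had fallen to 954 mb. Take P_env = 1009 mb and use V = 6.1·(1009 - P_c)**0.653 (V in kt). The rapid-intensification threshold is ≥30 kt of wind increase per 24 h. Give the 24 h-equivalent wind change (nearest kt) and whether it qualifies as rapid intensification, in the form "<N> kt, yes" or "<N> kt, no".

V₁: ΔP = 47, V ≈ 6.1 × 47^0.653 ≈ 75.37 kt.
V₂: ΔP = 55, V ≈ 6.1 × 55^0.653 ≈ 83.52 kt.
ΔV over 12 h = 8.15 kt → 24 h equivalent = 8.15 × 24/12 ≈ 16.30 kt.
16 kt < 30 kt ⇒ not rapid intensification.

16 kt, no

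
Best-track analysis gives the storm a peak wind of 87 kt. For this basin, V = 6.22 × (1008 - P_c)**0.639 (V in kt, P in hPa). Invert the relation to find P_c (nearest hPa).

946 hPa

ΔP = (V / 6.22)^(1/0.639) = (87/6.22)^1.565.
87/6.22 = 13.987; 13.987^1.565 ≈ 62.09 hPa.
P_c = 1008 − 62.09 = 945.91 ≈ 946 hPa.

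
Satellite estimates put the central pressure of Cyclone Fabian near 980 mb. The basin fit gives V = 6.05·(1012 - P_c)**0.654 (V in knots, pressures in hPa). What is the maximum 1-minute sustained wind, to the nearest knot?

58 kt

ΔP = 1012 − 980 = 32 mb.
32^0.654 ≈ 9.646.
V ≈ 6.05 × 9.646 ≈ 58.4 kt.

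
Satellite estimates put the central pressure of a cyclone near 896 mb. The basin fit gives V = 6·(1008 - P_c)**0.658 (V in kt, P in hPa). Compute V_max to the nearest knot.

ΔP = 1008 − 896 = 112 mb.
112^0.658 ≈ 22.304.
V ≈ 6 × 22.304 ≈ 133.8 kt.

134 kt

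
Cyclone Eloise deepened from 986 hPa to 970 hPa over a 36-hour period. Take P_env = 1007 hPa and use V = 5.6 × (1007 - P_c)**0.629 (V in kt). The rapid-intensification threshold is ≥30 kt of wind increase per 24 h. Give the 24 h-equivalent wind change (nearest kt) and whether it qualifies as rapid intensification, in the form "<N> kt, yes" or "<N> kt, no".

11 kt, no

V₁: ΔP = 21, V ≈ 5.6 × 21^0.629 ≈ 38.01 kt.
V₂: ΔP = 37, V ≈ 5.6 × 37^0.629 ≈ 54.27 kt.
ΔV over 36 h = 16.26 kt → 24 h equivalent = 16.26 × 24/36 ≈ 10.84 kt.
11 kt < 30 kt ⇒ not rapid intensification.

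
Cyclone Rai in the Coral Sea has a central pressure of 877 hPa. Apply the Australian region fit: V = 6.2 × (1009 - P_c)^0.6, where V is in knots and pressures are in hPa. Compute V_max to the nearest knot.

ΔP = 1009 − 877 = 132 hPa.
132^0.6 ≈ 18.722.
V ≈ 6.2 × 18.722 ≈ 116.1 kt.

116 kt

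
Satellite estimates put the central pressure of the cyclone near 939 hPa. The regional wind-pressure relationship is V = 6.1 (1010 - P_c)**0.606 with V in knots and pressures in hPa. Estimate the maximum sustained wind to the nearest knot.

ΔP = 1010 − 939 = 71 hPa.
71^0.606 ≈ 13.239.
V ≈ 6.1 × 13.239 ≈ 80.8 kt.

81 kt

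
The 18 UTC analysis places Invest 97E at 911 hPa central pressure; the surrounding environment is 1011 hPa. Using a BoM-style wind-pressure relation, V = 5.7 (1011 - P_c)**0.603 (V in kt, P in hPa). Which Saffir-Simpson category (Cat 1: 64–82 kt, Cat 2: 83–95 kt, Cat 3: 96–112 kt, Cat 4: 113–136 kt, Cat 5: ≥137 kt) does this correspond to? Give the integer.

ΔP = 1011 − 911 = 100 hPa.
V ≈ 5.7 × 100^0.603 = 5.7 × 16.07 ≈ 92 kt.
92 kt falls in the Category 2 band.

2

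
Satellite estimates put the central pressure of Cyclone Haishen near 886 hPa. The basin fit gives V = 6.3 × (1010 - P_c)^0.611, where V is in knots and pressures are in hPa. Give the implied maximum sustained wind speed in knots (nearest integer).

ΔP = 1010 − 886 = 124 hPa.
124^0.611 ≈ 19.014.
V ≈ 6.3 × 19.014 ≈ 119.8 kt.

120 kt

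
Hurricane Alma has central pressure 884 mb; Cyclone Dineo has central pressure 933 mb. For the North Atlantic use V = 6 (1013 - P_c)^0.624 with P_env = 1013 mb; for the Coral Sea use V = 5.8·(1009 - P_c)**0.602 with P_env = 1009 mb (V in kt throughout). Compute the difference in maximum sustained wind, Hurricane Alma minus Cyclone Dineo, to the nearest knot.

Hurricane Alma: ΔP = 129; V ≈ 6 × 129^0.624 ≈ 124.50 kt.
Cyclone Dineo: ΔP = 76; V ≈ 5.8 × 76^0.602 ≈ 78.65 kt.
Difference ≈ 124.50 − 78.65 = 45.85 → 46 kt.

46 kt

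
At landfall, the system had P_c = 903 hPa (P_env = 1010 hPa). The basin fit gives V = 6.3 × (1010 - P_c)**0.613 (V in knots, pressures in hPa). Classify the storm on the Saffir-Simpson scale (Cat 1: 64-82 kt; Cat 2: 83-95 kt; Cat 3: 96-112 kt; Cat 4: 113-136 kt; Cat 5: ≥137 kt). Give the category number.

3

ΔP = 1010 − 903 = 107 hPa.
V ≈ 6.3 × 107^0.613 = 6.3 × 17.54 ≈ 110 kt.
110 kt falls in the Category 3 band.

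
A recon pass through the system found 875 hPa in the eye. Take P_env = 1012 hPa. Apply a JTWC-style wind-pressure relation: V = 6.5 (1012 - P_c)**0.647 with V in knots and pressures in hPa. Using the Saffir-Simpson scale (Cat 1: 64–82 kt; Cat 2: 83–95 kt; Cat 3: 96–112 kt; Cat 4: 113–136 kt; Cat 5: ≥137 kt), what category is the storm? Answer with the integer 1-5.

5

ΔP = 1012 − 875 = 137 hPa.
V ≈ 6.5 × 137^0.647 = 6.5 × 24.12 ≈ 157 kt.
157 kt falls in the Category 5 band.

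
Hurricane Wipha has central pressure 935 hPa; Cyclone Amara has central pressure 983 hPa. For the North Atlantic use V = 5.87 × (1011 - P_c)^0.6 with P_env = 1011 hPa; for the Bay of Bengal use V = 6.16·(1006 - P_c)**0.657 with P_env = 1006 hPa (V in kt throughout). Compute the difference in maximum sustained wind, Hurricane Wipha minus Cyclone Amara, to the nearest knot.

31 kt

Hurricane Wipha: ΔP = 76; V ≈ 5.87 × 76^0.6 ≈ 78.91 kt.
Cyclone Amara: ΔP = 23; V ≈ 6.16 × 23^0.657 ≈ 48.33 kt.
Difference ≈ 78.91 − 48.33 = 30.58 → 31 kt.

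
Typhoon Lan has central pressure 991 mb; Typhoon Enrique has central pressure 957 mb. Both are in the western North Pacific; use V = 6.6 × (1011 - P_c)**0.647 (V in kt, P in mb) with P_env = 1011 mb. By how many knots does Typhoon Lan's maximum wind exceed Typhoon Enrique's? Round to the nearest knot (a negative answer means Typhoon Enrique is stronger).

Typhoon Lan: ΔP = 20; V ≈ 6.6 × 20^0.647 ≈ 45.85 kt.
Typhoon Enrique: ΔP = 54; V ≈ 6.6 × 54^0.647 ≈ 87.18 kt.
Difference ≈ 45.85 − 87.18 = -41.33 → -41 kt.

-41 kt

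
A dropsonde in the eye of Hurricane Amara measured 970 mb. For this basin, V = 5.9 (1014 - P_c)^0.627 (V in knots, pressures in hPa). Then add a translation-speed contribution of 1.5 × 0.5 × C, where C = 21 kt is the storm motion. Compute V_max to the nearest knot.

79 kt

ΔP = 1014 − 970 = 44 mb.
44^0.627 ≈ 10.726.
V ≈ 5.9 × 10.726 ≈ 63.3 kt.
Translation term: 1.5 × 0.5 × 21 = 15.75 kt.
Corrected V ≈ 79.05 kt → 79 kt.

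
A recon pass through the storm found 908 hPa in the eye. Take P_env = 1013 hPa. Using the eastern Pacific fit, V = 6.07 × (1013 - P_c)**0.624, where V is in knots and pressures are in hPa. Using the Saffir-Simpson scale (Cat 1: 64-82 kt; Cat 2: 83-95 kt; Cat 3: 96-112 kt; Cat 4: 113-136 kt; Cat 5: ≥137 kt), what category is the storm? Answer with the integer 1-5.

ΔP = 1013 − 908 = 105 hPa.
V ≈ 6.07 × 105^0.624 = 6.07 × 18.25 ≈ 111 kt.
111 kt falls in the Category 3 band.

3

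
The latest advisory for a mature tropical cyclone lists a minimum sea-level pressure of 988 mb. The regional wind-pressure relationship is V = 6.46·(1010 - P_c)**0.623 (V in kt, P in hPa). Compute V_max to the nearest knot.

ΔP = 1010 − 988 = 22 mb.
22^0.623 ≈ 6.860.
V ≈ 6.46 × 6.860 ≈ 44.3 kt.

44 kt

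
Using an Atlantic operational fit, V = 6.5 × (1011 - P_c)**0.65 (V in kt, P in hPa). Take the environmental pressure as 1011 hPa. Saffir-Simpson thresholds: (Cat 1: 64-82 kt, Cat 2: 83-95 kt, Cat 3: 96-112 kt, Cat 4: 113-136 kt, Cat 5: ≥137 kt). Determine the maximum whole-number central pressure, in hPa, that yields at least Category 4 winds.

930 hPa

Category 4 begins at V = 113 kt.
Required ΔP = (113/6.5)^(1/0.65) = 17.385^1.538 ≈ 80.90 hPa.
P_c ≤ 1011 − 80.90 = 930.10, so the highest integer P_c is 930 hPa.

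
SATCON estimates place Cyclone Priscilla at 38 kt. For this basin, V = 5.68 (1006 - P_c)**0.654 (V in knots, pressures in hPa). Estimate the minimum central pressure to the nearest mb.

988 mb

ΔP = (V / 5.68)^(1/0.654) = (38/5.68)^1.529.
38/5.68 = 6.690; 6.690^1.529 ≈ 18.29 mb.
P_c = 1006 − 18.29 = 987.71 ≈ 988 mb.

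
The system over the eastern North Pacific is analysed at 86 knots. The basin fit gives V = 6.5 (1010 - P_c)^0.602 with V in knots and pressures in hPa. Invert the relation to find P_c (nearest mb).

937 mb

ΔP = (V / 6.5)^(1/0.602) = (86/6.5)^1.661.
86/6.5 = 13.231; 13.231^1.661 ≈ 72.96 mb.
P_c = 1010 − 72.96 = 937.04 ≈ 937 mb.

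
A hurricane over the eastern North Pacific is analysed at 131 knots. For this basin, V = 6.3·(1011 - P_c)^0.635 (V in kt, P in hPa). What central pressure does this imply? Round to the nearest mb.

892 mb

ΔP = (V / 6.3)^(1/0.635) = (131/6.3)^1.575.
131/6.3 = 20.794; 20.794^1.575 ≈ 118.98 mb.
P_c = 1011 − 118.98 = 892.02 ≈ 892 mb.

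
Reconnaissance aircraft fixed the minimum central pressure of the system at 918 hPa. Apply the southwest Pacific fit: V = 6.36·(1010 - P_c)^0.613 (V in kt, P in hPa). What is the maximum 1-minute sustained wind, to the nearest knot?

102 kt

ΔP = 1010 − 918 = 92 hPa.
92^0.613 ≈ 15.988.
V ≈ 6.36 × 15.988 ≈ 101.7 kt.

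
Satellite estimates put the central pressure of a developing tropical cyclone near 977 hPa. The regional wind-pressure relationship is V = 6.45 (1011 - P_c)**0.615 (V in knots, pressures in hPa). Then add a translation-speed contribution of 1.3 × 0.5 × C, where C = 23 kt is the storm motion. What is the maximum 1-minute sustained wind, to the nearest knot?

ΔP = 1011 − 977 = 34 hPa.
34^0.615 ≈ 8.747.
V ≈ 6.45 × 8.747 ≈ 56.4 kt.
Translation term: 1.3 × 0.5 × 23 = 14.95 kt.
Corrected V ≈ 71.35 kt → 71 kt.

71 kt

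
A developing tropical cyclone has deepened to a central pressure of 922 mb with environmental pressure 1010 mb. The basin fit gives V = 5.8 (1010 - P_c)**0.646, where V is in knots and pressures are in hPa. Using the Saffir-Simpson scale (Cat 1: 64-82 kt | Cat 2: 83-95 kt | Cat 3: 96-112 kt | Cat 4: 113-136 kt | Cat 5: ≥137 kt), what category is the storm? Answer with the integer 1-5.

ΔP = 1010 − 922 = 88 mb.
V ≈ 5.8 × 88^0.646 = 5.8 × 18.04 ≈ 105 kt.
105 kt falls in the Category 3 band.

3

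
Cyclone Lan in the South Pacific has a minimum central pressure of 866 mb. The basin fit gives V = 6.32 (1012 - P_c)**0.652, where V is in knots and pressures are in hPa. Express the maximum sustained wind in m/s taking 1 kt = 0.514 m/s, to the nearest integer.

ΔP = 1012 − 866 = 146 mb.
V ≈ 6.32 × 146^0.652 = 6.32 × 25.773 ≈ 162.883 kt.
162.883 × 0.514 ≈ 83.72 m/s → 84 m/s.

84 m/s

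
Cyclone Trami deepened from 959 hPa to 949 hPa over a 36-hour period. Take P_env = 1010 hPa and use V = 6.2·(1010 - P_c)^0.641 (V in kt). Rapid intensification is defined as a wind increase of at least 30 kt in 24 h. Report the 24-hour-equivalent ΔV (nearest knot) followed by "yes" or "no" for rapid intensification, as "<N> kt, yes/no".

6 kt, no

V₁: ΔP = 51, V ≈ 6.2 × 51^0.641 ≈ 77.08 kt.
V₂: ΔP = 61, V ≈ 6.2 × 61^0.641 ≈ 86.45 kt.
ΔV over 36 h = 9.37 kt → 24 h equivalent = 9.37 × 24/36 ≈ 6.25 kt.
6 kt < 30 kt ⇒ not rapid intensification.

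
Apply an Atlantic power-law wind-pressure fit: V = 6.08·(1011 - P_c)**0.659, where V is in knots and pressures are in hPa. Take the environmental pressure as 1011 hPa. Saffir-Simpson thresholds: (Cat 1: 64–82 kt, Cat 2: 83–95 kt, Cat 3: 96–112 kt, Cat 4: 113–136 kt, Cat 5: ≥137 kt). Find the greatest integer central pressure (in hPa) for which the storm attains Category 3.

945 hPa

Category 3 begins at V = 96 kt.
Required ΔP = (96/6.08)^(1/0.659) = 15.789^1.517 ≈ 65.84 hPa.
P_c ≤ 1011 − 65.84 = 945.16, so the highest integer P_c is 945 hPa.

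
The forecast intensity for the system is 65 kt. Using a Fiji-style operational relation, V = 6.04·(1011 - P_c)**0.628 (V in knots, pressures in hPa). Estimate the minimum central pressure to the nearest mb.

967 mb

ΔP = (V / 6.04)^(1/0.628) = (65/6.04)^1.592.
65/6.04 = 10.762; 10.762^1.592 ≈ 43.97 mb.
P_c = 1011 − 43.97 = 967.03 ≈ 967 mb.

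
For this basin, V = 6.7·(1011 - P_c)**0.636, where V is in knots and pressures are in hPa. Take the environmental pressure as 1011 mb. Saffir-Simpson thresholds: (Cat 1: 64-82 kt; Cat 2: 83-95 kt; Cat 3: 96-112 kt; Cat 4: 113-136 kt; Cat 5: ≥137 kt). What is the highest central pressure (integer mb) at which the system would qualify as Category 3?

Category 3 begins at V = 96 kt.
Required ΔP = (96/6.7)^(1/0.636) = 14.328^1.572 ≈ 65.75 mb.
P_c ≤ 1011 − 65.75 = 945.25, so the highest integer P_c is 945 mb.

945 mb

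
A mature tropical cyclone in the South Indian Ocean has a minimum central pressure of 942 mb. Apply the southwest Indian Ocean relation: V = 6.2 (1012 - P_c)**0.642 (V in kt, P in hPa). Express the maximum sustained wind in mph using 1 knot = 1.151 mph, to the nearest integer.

109 mph

ΔP = 1012 − 942 = 70 mb.
V ≈ 6.2 × 70^0.642 = 6.2 × 15.295 ≈ 94.830 kt.
94.830 × 1.151 ≈ 109.15 mph → 109 mph.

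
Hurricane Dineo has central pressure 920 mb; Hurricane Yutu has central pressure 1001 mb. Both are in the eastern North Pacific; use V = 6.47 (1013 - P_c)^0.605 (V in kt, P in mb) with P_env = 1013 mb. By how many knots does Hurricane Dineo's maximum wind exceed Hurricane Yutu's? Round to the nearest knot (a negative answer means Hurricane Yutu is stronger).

71 kt

Hurricane Dineo: ΔP = 93; V ≈ 6.47 × 93^0.605 ≈ 100.42 kt.
Hurricane Yutu: ΔP = 12; V ≈ 6.47 × 12^0.605 ≈ 29.09 kt.
Difference ≈ 100.42 − 29.09 = 71.33 → 71 kt.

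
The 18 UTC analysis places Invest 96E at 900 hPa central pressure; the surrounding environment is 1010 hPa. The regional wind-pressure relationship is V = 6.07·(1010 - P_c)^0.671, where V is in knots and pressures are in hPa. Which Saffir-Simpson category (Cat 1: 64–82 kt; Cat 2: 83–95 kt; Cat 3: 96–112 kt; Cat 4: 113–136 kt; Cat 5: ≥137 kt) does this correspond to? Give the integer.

ΔP = 1010 − 900 = 110 hPa.
V ≈ 6.07 × 110^0.671 = 6.07 × 23.43 ≈ 142 kt.
142 kt falls in the Category 5 band.

5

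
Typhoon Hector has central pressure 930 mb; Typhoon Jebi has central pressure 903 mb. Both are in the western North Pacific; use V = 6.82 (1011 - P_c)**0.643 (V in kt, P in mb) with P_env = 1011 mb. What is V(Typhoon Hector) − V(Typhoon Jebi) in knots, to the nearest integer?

Typhoon Hector: ΔP = 81; V ≈ 6.82 × 81^0.643 ≈ 115.06 kt.
Typhoon Jebi: ΔP = 108; V ≈ 6.82 × 108^0.643 ≈ 138.44 kt.
Difference ≈ 115.06 − 138.44 = -23.38 → -23 kt.

-23 kt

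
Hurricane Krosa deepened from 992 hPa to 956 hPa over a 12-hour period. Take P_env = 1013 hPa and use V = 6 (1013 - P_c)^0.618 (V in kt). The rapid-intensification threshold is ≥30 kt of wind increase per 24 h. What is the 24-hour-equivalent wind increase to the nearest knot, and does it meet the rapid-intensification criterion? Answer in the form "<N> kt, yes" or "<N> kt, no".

67 kt, yes

V₁: ΔP = 21, V ≈ 6 × 21^0.618 ≈ 39.38 kt.
V₂: ΔP = 57, V ≈ 6 × 57^0.618 ≈ 72.99 kt.
ΔV over 12 h = 33.61 kt → 24 h equivalent = 33.61 × 24/12 ≈ 67.22 kt.
67 kt ≥ 30 kt ⇒ rapid intensification.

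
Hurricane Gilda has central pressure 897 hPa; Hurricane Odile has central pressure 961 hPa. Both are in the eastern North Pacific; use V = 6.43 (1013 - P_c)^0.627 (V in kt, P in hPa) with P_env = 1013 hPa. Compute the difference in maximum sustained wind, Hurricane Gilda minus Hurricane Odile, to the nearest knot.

50 kt

Hurricane Gilda: ΔP = 116; V ≈ 6.43 × 116^0.627 ≈ 126.66 kt.
Hurricane Odile: ΔP = 52; V ≈ 6.43 × 52^0.627 ≈ 76.59 kt.
Difference ≈ 126.66 − 76.59 = 50.07 → 50 kt.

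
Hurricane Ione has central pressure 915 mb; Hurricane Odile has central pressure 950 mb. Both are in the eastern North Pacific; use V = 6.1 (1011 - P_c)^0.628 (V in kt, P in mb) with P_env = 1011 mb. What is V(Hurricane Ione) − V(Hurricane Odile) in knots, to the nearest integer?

27 kt

Hurricane Ione: ΔP = 96; V ≈ 6.1 × 96^0.628 ≈ 107.20 kt.
Hurricane Odile: ΔP = 61; V ≈ 6.1 × 61^0.628 ≈ 80.63 kt.
Difference ≈ 107.20 − 80.63 = 26.57 → 27 kt.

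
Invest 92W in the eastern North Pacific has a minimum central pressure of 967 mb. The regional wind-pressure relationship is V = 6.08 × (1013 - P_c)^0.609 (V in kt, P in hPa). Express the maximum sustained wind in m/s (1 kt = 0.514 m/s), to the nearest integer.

32 m/s

ΔP = 1013 − 967 = 46 mb.
V ≈ 6.08 × 46^0.609 = 6.08 × 10.295 ≈ 62.593 kt.
62.593 × 0.514 ≈ 32.17 m/s → 32 m/s.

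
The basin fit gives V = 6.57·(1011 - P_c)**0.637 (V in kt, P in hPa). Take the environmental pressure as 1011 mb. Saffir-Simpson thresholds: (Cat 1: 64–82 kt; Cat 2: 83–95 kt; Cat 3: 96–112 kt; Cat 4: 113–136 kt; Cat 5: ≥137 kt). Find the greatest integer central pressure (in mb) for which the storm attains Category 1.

Category 1 begins at V = 64 kt.
Required ΔP = (64/6.57)^(1/0.637) = 9.741^1.570 ≈ 35.64 mb.
P_c ≤ 1011 − 35.64 = 975.36, so the highest integer P_c is 975 mb.

975 mb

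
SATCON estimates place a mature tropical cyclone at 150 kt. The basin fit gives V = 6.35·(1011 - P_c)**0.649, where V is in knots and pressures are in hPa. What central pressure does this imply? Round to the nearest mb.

ΔP = (V / 6.35)^(1/0.649) = (150/6.35)^1.541.
150/6.35 = 23.622; 23.622^1.541 ≈ 130.63 mb.
P_c = 1011 − 130.63 = 880.37 ≈ 880 mb.

880 mb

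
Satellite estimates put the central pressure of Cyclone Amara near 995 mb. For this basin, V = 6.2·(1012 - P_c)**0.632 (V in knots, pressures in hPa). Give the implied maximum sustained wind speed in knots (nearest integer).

ΔP = 1012 − 995 = 17 mb.
17^0.632 ≈ 5.993.
V ≈ 6.2 × 5.993 ≈ 37.2 kt.

37 kt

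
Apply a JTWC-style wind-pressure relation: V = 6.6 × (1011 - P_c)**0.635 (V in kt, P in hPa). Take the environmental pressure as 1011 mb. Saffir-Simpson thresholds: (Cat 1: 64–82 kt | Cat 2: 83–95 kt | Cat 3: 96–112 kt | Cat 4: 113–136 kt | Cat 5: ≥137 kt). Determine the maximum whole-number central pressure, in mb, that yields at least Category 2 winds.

957 mb

Category 2 begins at V = 83 kt.
Required ΔP = (83/6.6)^(1/0.635) = 12.576^1.575 ≈ 53.90 mb.
P_c ≤ 1011 − 53.90 = 957.10, so the highest integer P_c is 957 mb.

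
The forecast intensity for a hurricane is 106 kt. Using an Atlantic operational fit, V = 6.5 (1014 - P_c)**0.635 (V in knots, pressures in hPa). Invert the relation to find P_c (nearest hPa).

933 hPa

ΔP = (V / 6.5)^(1/0.635) = (106/6.5)^1.575.
106/6.5 = 16.308; 16.308^1.575 ≈ 81.15 hPa.
P_c = 1014 − 81.15 = 932.85 ≈ 933 hPa.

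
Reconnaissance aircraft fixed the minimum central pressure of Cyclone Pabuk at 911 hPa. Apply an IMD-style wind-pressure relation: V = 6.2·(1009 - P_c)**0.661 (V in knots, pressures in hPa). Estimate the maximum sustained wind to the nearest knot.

128 kt

ΔP = 1009 − 911 = 98 hPa.
98^0.661 ≈ 20.711.
V ≈ 6.2 × 20.711 ≈ 128.4 kt.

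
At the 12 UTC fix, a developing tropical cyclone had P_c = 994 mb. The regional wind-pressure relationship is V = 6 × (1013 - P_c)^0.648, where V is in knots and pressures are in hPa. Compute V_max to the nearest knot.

ΔP = 1013 − 994 = 19 mb.
19^0.648 ≈ 6.740.
V ≈ 6 × 6.740 ≈ 40.4 kt.

40 kt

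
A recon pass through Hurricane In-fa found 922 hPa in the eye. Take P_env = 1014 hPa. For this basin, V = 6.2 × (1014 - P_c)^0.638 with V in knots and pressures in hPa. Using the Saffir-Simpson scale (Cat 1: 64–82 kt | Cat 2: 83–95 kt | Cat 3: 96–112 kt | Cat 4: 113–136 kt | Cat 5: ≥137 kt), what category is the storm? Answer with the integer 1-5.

ΔP = 1014 − 922 = 92 hPa.
V ≈ 6.2 × 92^0.638 = 6.2 × 17.90 ≈ 111 kt.
111 kt falls in the Category 3 band.

3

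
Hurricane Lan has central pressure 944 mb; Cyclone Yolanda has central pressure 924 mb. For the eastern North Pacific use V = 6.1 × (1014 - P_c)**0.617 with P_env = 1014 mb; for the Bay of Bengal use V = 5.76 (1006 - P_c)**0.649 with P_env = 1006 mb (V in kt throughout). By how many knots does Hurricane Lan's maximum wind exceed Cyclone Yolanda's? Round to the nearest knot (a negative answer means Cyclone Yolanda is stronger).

-17 kt

Hurricane Lan: ΔP = 70; V ≈ 6.1 × 70^0.617 ≈ 83.90 kt.
Cyclone Yolanda: ΔP = 82; V ≈ 5.76 × 82^0.649 ≈ 100.57 kt.
Difference ≈ 83.90 − 100.57 = -16.67 → -17 kt.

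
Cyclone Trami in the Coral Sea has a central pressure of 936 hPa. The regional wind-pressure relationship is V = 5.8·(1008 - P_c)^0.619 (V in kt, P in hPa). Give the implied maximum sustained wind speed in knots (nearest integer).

ΔP = 1008 − 936 = 72 hPa.
72^0.619 ≈ 14.115.
V ≈ 5.8 × 14.115 ≈ 81.9 kt.

82 kt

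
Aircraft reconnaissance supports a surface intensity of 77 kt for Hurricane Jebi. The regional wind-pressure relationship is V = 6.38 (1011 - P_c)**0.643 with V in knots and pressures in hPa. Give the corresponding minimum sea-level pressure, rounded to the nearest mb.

ΔP = (V / 6.38)^(1/0.643) = (77/6.38)^1.555.
77/6.38 = 12.069; 12.069^1.555 ≈ 48.11 mb.
P_c = 1011 − 48.11 = 962.89 ≈ 963 mb.

963 mb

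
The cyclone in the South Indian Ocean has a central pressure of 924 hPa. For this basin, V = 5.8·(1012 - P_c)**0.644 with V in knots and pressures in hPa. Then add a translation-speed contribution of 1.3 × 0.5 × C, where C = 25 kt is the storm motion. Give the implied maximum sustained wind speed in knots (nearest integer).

ΔP = 1012 − 924 = 88 hPa.
88^0.644 ≈ 17.875.
V ≈ 5.8 × 17.875 ≈ 103.7 kt.
Translation term: 1.3 × 0.5 × 25 = 16.25 kt.
Corrected V ≈ 119.95 kt → 120 kt.

120 kt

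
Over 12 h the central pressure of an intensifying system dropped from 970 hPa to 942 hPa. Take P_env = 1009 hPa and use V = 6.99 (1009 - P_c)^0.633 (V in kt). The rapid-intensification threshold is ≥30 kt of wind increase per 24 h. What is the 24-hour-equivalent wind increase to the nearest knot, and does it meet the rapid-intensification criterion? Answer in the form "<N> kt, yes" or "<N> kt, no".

58 kt, yes

V₁: ΔP = 39, V ≈ 6.99 × 39^0.633 ≈ 71.06 kt.
V₂: ΔP = 67, V ≈ 6.99 × 67^0.633 ≈ 100.09 kt.
ΔV over 12 h = 29.03 kt → 24 h equivalent = 29.03 × 24/12 ≈ 58.06 kt.
58 kt ≥ 30 kt ⇒ rapid intensification.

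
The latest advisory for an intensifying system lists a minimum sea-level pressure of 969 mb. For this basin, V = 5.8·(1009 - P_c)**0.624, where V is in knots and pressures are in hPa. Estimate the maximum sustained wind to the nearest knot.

ΔP = 1009 − 969 = 40 mb.
40^0.624 ≈ 9.993.
V ≈ 5.8 × 9.993 ≈ 58.0 kt.

58 kt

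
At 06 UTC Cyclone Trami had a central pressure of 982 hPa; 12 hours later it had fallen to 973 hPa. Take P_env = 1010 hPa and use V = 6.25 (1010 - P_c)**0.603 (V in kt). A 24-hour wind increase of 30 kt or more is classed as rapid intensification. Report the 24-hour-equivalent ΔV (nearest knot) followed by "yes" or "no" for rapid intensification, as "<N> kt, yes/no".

17 kt, no

V₁: ΔP = 28, V ≈ 6.25 × 28^0.603 ≈ 46.61 kt.
V₂: ΔP = 37, V ≈ 6.25 × 37^0.603 ≈ 55.14 kt.
ΔV over 12 h = 8.53 kt → 24 h equivalent = 8.53 × 24/12 ≈ 17.06 kt.
17 kt < 30 kt ⇒ not rapid intensification.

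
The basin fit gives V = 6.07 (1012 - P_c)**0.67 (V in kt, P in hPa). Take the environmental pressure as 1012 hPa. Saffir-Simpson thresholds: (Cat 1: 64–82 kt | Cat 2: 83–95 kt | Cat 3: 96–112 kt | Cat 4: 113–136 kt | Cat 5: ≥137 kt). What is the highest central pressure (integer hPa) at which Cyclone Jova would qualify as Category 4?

Category 4 begins at V = 113 kt.
Required ΔP = (113/6.07)^(1/0.67) = 18.616^1.493 ≈ 78.59 hPa.
P_c ≤ 1012 − 78.59 = 933.41, so the highest integer P_c is 933 hPa.

933 hPa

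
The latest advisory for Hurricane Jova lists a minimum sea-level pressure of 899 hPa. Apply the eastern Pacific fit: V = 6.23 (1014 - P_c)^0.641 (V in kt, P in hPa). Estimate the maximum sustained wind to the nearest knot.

ΔP = 1014 − 899 = 115 hPa.
115^0.641 ≈ 20.937.
V ≈ 6.23 × 20.937 ≈ 130.4 kt.

130 kt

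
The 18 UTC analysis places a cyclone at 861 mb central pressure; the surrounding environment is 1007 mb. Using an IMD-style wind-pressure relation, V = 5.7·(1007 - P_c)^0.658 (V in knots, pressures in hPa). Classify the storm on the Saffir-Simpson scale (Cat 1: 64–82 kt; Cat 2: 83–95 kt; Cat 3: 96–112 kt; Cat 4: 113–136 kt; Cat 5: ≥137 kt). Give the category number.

ΔP = 1007 − 861 = 146 mb.
V ≈ 5.7 × 146^0.658 = 5.7 × 26.55 ≈ 151 kt.
151 kt falls in the Category 5 band.

5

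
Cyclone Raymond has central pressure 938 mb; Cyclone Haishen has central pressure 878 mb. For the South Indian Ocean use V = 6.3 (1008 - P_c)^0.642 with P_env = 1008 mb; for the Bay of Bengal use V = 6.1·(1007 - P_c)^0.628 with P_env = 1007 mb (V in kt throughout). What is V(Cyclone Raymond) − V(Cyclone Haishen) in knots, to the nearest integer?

Cyclone Raymond: ΔP = 70; V ≈ 6.3 × 70^0.642 ≈ 96.36 kt.
Cyclone Haishen: ΔP = 129; V ≈ 6.1 × 129^0.628 ≈ 129.06 kt.
Difference ≈ 96.36 − 129.06 = -32.70 → -33 kt.

-33 kt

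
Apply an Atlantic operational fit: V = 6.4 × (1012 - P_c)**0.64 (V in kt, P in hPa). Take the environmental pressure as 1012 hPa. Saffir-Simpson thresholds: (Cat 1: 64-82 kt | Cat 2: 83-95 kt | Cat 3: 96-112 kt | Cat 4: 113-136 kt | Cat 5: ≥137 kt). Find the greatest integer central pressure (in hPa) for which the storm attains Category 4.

923 hPa

Category 4 begins at V = 113 kt.
Required ΔP = (113/6.4)^(1/0.64) = 17.656^1.562 ≈ 88.77 hPa.
P_c ≤ 1012 − 88.77 = 923.23, so the highest integer P_c is 923 hPa.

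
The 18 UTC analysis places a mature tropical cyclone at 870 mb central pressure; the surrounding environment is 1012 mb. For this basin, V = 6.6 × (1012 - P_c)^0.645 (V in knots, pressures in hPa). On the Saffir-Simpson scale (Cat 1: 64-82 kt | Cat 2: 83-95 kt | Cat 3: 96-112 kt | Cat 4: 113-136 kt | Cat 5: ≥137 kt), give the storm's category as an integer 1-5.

5

ΔP = 1012 − 870 = 142 mb.
V ≈ 6.6 × 142^0.645 = 6.6 × 24.45 ≈ 161 kt.
161 kt falls in the Category 5 band.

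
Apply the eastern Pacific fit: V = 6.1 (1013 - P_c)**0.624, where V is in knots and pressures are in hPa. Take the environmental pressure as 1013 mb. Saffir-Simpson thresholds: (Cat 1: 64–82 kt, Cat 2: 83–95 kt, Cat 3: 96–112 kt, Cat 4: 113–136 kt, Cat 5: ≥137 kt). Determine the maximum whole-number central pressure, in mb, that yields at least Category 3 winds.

930 mb

Category 3 begins at V = 96 kt.
Required ΔP = (96/6.1)^(1/0.624) = 15.738^1.603 ≈ 82.83 mb.
P_c ≤ 1013 − 82.83 = 930.17, so the highest integer P_c is 930 mb.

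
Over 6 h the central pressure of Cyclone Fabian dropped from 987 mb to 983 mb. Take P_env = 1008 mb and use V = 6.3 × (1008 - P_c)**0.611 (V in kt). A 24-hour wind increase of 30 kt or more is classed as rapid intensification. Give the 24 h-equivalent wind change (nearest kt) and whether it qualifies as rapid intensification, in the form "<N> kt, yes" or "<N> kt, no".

V₁: ΔP = 21, V ≈ 6.3 × 21^0.611 ≈ 40.48 kt.
V₂: ΔP = 25, V ≈ 6.3 × 25^0.611 ≈ 45.03 kt.
ΔV over 6 h = 4.55 kt → 24 h equivalent = 4.55 × 24/6 ≈ 18.20 kt.
18 kt < 30 kt ⇒ not rapid intensification.

18 kt, no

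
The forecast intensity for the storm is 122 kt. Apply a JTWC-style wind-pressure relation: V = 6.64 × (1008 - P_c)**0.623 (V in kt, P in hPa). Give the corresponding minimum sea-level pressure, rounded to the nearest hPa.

ΔP = (V / 6.64)^(1/0.623) = (122/6.64)^1.605.
122/6.64 = 18.373; 18.373^1.605 ≈ 106.95 hPa.
P_c = 1008 − 106.95 = 901.05 ≈ 901 hPa.

901 hPa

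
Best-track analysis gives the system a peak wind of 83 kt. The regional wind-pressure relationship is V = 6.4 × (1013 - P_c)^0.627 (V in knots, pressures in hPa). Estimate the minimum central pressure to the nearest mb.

ΔP = (V / 6.4)^(1/0.627) = (83/6.4)^1.595.
83/6.4 = 12.969; 12.969^1.595 ≈ 59.56 mb.
P_c = 1013 − 59.56 = 953.44 ≈ 953 mb.

953 mb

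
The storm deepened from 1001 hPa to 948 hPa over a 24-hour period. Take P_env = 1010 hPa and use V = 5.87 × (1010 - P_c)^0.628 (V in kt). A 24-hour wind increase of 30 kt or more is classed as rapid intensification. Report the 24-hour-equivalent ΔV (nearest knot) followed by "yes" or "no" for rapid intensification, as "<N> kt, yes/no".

55 kt, yes

V₁: ΔP = 9, V ≈ 5.87 × 9^0.628 ≈ 23.33 kt.
V₂: ΔP = 62, V ≈ 5.87 × 62^0.628 ≈ 78.39 kt.
ΔV over 24 h = 55.06 kt → 24 h equivalent = 55.06 × 24/24 ≈ 55.06 kt.
55 kt ≥ 30 kt ⇒ rapid intensification.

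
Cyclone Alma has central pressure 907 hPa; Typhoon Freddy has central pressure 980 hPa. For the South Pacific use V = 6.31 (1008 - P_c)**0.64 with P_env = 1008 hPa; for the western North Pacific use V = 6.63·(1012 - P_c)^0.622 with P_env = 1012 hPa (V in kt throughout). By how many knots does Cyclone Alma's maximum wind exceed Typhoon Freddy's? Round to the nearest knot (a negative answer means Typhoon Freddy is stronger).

64 kt

Cyclone Alma: ΔP = 101; V ≈ 6.31 × 101^0.64 ≈ 121.00 kt.
Typhoon Freddy: ΔP = 32; V ≈ 6.63 × 32^0.622 ≈ 57.24 kt.
Difference ≈ 121.00 − 57.24 = 63.76 → 64 kt.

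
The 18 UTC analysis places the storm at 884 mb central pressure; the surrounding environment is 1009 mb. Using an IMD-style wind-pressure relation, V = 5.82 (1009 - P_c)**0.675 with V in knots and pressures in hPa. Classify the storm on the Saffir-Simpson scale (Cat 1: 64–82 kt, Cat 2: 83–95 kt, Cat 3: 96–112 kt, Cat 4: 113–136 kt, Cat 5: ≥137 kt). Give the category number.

ΔP = 1009 − 884 = 125 mb.
V ≈ 5.82 × 125^0.675 = 5.82 × 26.03 ≈ 151 kt.
151 kt falls in the Category 5 band.

5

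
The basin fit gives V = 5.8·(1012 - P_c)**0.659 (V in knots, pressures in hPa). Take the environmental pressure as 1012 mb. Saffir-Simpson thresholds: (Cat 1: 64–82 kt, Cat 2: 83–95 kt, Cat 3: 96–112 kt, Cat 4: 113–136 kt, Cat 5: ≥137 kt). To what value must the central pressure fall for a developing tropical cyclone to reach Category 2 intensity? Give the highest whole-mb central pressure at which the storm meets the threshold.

955 mb

Category 2 begins at V = 83 kt.
Required ΔP = (83/5.8)^(1/0.659) = 14.310^1.517 ≈ 56.71 mb.
P_c ≤ 1012 − 56.71 = 955.29, so the highest integer P_c is 955 mb.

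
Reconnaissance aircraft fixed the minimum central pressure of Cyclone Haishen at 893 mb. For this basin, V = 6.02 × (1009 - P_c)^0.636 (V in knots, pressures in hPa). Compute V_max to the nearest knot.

124 kt

ΔP = 1009 − 893 = 116 mb.
116^0.636 ≈ 20.559.
V ≈ 6.02 × 20.559 ≈ 123.8 kt.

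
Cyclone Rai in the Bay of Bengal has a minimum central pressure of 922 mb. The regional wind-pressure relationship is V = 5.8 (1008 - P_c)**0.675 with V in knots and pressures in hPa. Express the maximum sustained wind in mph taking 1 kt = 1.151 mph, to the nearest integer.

135 mph

ΔP = 1008 − 922 = 86 mb.
V ≈ 5.8 × 86^0.675 = 5.8 × 20.220 ≈ 117.277 kt.
117.277 × 1.151 ≈ 134.99 mph → 135 mph.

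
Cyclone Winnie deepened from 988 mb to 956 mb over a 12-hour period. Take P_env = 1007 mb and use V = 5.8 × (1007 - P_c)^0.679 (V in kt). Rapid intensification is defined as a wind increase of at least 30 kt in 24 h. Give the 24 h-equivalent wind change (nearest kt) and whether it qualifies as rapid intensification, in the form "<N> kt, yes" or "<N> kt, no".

V₁: ΔP = 19, V ≈ 5.8 × 19^0.679 ≈ 42.83 kt.
V₂: ΔP = 51, V ≈ 5.8 × 51^0.679 ≈ 83.73 kt.
ΔV over 12 h = 40.90 kt → 24 h equivalent = 40.90 × 24/12 ≈ 81.80 kt.
82 kt ≥ 30 kt ⇒ rapid intensification.

82 kt, yes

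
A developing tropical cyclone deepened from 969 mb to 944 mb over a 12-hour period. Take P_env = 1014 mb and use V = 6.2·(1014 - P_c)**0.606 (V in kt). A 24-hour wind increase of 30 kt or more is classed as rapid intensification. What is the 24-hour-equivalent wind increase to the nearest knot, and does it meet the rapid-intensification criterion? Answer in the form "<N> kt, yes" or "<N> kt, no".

V₁: ΔP = 45, V ≈ 6.2 × 45^0.606 ≈ 62.26 kt.
V₂: ΔP = 70, V ≈ 6.2 × 70^0.606 ≈ 81.38 kt.
ΔV over 12 h = 19.12 kt → 24 h equivalent = 19.12 × 24/12 ≈ 38.24 kt.
38 kt ≥ 30 kt ⇒ rapid intensification.

38 kt, yes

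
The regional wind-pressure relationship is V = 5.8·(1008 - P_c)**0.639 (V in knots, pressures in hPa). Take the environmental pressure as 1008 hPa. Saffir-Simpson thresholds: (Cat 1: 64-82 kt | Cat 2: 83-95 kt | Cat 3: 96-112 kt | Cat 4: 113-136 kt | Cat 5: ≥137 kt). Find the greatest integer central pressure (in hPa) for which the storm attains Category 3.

927 hPa

Category 3 begins at V = 96 kt.
Required ΔP = (96/5.8)^(1/0.639) = 16.552^1.565 ≈ 80.80 hPa.
P_c ≤ 1008 − 80.80 = 927.20, so the highest integer P_c is 927 hPa.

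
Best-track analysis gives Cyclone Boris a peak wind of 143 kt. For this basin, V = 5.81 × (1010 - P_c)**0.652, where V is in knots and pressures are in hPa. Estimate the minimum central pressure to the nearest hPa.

874 hPa

ΔP = (V / 5.81)^(1/0.652) = (143/5.81)^1.534.
143/5.81 = 24.613; 24.613^1.534 ≈ 136.04 hPa.
P_c = 1010 − 136.04 = 873.96 ≈ 874 hPa.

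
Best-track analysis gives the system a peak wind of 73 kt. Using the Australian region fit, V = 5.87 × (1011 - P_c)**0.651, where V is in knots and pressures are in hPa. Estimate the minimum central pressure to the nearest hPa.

963 hPa

ΔP = (V / 5.87)^(1/0.651) = (73/5.87)^1.536.
73/5.87 = 12.436; 12.436^1.536 ≈ 48.03 hPa.
P_c = 1011 − 48.03 = 962.97 ≈ 963 hPa.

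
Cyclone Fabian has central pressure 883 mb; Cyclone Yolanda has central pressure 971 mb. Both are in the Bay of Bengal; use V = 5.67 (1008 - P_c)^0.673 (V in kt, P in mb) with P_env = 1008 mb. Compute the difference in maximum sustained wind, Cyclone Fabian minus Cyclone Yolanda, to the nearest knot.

Cyclone Fabian: ΔP = 125; V ≈ 5.67 × 125^0.673 ≈ 146.15 kt.
Cyclone Yolanda: ΔP = 37; V ≈ 5.67 × 37^0.673 ≈ 64.41 kt.
Difference ≈ 146.15 − 64.41 = 81.74 → 82 kt.

82 kt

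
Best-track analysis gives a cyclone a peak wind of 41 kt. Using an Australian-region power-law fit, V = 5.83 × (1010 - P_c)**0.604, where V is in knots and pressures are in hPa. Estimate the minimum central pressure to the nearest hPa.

ΔP = (V / 5.83)^(1/0.604) = (41/5.83)^1.656.
41/5.83 = 7.033; 7.033^1.656 ≈ 25.26 hPa.
P_c = 1010 − 25.26 = 984.74 ≈ 985 hPa.

985 hPa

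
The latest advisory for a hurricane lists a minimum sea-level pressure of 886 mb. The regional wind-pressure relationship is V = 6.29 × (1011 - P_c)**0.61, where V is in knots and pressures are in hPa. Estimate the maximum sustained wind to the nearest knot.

120 kt

ΔP = 1011 − 886 = 125 mb.
125^0.61 ≈ 19.016.
V ≈ 6.29 × 19.016 ≈ 119.6 kt.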